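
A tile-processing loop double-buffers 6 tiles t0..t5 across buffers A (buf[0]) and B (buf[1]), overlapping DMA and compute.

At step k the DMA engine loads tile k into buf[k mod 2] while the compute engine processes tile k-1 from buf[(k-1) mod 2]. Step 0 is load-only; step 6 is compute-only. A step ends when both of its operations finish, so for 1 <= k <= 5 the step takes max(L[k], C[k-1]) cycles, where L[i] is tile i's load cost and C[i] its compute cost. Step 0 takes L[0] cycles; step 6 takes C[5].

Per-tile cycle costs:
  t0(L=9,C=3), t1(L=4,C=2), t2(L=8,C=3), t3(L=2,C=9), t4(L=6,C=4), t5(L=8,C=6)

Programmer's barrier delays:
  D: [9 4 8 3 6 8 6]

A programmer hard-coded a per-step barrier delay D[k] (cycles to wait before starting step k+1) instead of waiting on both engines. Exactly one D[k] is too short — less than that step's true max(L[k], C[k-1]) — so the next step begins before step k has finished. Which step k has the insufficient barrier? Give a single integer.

hazard at step 4

k=0 barrier L[0]=9→9c, D[0]=9 ok
k=1 barrier max(L[1]=4,C[0]=3)→4c, D[1]=4 ok
k=2 barrier max(L[2]=8,C[1]=2)→8c, D[2]=8 ok
k=3 barrier max(L[3]=2,C[2]=3)→3c, D[3]=3 ok
k=4 barrier max(L[4]=6,C[3]=9)→9c, D[4]=6 SHORT
k=5 barrier max(L[5]=8,C[4]=4)→8c, D[5]=8 ok
k=6 barrier C[5]=6→6c, D[6]=6 ok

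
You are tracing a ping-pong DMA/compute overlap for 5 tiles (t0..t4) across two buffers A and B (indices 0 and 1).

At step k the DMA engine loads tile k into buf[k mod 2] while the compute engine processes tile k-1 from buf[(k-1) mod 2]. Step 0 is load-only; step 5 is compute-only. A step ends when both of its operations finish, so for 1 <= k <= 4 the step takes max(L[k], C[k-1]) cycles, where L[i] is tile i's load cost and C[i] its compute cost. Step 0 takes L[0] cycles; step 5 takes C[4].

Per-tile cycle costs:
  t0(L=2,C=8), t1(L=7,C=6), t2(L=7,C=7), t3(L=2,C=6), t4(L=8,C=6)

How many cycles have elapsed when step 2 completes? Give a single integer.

end_cycle[2] = 17

step 0: L[0]=2 → dur=2, Σ=2 | A=load:t0 B=idle [load-only]
step 1: L[1]=7 C[0]=8 → dur=8, Σ=10 | A=compute:t0 B=load:t1 [compute-bound]
step 2: L[2]=7 C[1]=6 → dur=7, Σ=17 | A=load:t2 B=compute:t1 [load-bound]
step 3: L[3]=2 C[2]=7 → dur=7, Σ=24 | A=compute:t2 B=load:t3 [compute-bound]
step 4: L[4]=8 C[3]=6 → dur=8, Σ=32 | A=load:t4 B=compute:t3 [load-bound]
step 5: C[4]=6 → dur=6, Σ=38 | A=compute:t4 B=idle [compute-only]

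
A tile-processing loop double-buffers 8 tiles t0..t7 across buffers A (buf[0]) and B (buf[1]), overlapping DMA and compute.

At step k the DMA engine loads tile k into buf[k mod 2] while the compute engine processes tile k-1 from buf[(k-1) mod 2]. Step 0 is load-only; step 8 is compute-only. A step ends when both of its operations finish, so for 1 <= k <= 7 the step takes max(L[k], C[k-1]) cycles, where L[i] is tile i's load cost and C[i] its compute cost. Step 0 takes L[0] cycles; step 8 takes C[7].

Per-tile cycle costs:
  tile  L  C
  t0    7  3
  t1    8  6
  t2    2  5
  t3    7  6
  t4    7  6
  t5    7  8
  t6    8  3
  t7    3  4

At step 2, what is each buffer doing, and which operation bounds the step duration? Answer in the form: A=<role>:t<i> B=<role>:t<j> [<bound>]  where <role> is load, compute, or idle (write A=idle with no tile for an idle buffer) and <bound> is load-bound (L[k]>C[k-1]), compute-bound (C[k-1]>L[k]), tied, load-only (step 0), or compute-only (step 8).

step 2: A=load:t2 B=compute:t1 [compute-bound]

step 0: L[0]=7 → dur=7, Σ=7 | A=load:t0 B=idle [load-only]
step 1: L[1]=8 C[0]=3 → dur=8, Σ=15 | A=compute:t0 B=load:t1 [load-bound]
step 2: L[2]=2 C[1]=6 → dur=6, Σ=21 | A=load:t2 B=compute:t1 [compute-bound]
step 3: L[3]=7 C[2]=5 → dur=7, Σ=28 | A=compute:t2 B=load:t3 [load-bound]
step 4: L[4]=7 C[3]=6 → dur=7, Σ=35 | A=load:t4 B=compute:t3 [load-bound]
step 5: L[5]=7 C[4]=6 → dur=7, Σ=42 | A=compute:t4 B=load:t5 [load-bound]
step 6: L[6]=8 C[5]=8 → dur=8, Σ=50 | A=load:t6 B=compute:t5 [tied]
step 7: L[7]=3 C[6]=3 → dur=3, Σ=53 | A=compute:t6 B=load:t7 [tied]
step 8: C[7]=4 → dur=4, Σ=57 | A=idle B=compute:t7 [compute-only]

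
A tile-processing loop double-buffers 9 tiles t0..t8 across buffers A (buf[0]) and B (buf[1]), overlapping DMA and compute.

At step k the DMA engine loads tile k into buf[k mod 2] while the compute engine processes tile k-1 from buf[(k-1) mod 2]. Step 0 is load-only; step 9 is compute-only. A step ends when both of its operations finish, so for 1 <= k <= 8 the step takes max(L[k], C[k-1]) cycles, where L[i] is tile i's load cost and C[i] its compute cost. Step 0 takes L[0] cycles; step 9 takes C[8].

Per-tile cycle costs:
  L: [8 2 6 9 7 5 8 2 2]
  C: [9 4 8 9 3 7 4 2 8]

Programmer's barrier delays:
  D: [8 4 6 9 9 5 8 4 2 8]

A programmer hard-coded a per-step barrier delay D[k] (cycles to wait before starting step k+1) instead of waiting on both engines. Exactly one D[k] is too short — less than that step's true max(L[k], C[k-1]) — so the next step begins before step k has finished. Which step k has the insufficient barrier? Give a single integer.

k=0 barrier L[0]=8→8c, D[0]=8 ok
k=1 barrier max(L[1]=2,C[0]=9)→9c, D[1]=4 SHORT
k=2 barrier max(L[2]=6,C[1]=4)→6c, D[2]=6 ok
k=3 barrier max(L[3]=9,C[2]=8)→9c, D[3]=9 ok
k=4 barrier max(L[4]=7,C[3]=9)→9c, D[4]=9 ok
k=5 barrier max(L[5]=5,C[4]=3)→5c, D[5]=5 ok
k=6 barrier max(L[6]=8,C[5]=7)→8c, D[6]=8 ok
k=7 barrier max(L[7]=2,C[6]=4)→4c, D[7]=4 ok
k=8 barrier max(L[8]=2,C[7]=2)→2c, D[8]=2 ok
k=9 barrier C[8]=8→8c, D[9]=8 ok

hazard at step 1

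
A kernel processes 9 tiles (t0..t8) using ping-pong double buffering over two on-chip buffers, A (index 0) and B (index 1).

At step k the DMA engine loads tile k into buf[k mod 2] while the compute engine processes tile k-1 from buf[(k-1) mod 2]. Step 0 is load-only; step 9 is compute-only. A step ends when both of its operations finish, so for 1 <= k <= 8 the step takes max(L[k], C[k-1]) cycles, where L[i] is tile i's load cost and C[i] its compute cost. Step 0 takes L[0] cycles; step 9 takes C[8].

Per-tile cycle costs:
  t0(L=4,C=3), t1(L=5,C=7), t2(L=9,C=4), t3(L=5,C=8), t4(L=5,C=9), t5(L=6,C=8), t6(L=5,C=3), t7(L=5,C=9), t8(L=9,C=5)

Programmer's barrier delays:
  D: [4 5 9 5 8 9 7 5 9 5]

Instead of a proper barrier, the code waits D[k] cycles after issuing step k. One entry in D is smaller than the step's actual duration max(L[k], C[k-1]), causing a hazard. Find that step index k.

k=0 barrier L[0]=4→4c, D[0]=4 ok
k=1 barrier max(L[1]=5,C[0]=3)→5c, D[1]=5 ok
k=2 barrier max(L[2]=9,C[1]=7)→9c, D[2]=9 ok
k=3 barrier max(L[3]=5,C[2]=4)→5c, D[3]=5 ok
k=4 barrier max(L[4]=5,C[3]=8)→8c, D[4]=8 ok
k=5 barrier max(L[5]=6,C[4]=9)→9c, D[5]=9 ok
k=6 barrier max(L[6]=5,C[5]=8)→8c, D[6]=7 SHORT
k=7 barrier max(L[7]=5,C[6]=3)→5c, D[7]=5 ok
k=8 barrier max(L[8]=9,C[7]=9)→9c, D[8]=9 ok
k=9 barrier C[8]=5→5c, D[9]=5 ok

hazard at step 6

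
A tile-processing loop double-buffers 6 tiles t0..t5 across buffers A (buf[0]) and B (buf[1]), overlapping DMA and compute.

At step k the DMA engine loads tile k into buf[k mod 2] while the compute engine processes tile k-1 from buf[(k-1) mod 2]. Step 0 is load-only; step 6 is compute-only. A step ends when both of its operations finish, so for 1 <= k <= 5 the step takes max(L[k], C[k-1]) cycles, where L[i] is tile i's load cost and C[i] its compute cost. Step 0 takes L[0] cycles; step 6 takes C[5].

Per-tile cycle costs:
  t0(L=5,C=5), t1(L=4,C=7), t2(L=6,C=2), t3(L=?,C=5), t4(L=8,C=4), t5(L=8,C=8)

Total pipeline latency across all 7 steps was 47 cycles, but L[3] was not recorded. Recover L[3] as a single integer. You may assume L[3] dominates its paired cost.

L[3] = 6

step 0 → dur = L[0]=5 = 5
step 1 → dur = max(L[1]=4, C[0]=5) = 5
step 2 → dur = max(L[2]=6, C[1]=7) = 7
step 3 → dur = max(L[3]=?, C[2]=2) = L[3]  (unknown; binding)
step 4 → dur = max(L[4]=8, C[3]=5) = 8
step 5 → dur = max(L[5]=8, C[4]=4) = 8
step 6 → dur = C[5]=8 = 8
sum of known step durations = 41
dur[3] = total - known = 47 - 41 = 6
L[3] is the binding max in step 3, so L[3] = dur[3] = 6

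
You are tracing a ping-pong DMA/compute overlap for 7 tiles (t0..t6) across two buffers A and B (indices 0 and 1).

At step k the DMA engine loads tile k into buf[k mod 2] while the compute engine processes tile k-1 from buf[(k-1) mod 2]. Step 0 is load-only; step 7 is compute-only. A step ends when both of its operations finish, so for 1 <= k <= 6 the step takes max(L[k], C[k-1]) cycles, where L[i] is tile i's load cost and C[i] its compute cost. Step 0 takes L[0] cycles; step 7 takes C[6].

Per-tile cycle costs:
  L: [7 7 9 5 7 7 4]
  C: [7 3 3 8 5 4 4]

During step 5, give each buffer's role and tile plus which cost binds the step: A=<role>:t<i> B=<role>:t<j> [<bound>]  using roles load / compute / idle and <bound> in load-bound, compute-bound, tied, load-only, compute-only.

step 0: L[0]=7 → dur=7, Σ=7 | A=load:t0 B=idle [load-only]
step 1: L[1]=7 C[0]=7 → dur=7, Σ=14 | A=compute:t0 B=load:t1 [tied]
step 2: L[2]=9 C[1]=3 → dur=9, Σ=23 | A=load:t2 B=compute:t1 [load-bound]
step 3: L[3]=5 C[2]=3 → dur=5, Σ=28 | A=compute:t2 B=load:t3 [load-bound]
step 4: L[4]=7 C[3]=8 → dur=8, Σ=36 | A=load:t4 B=compute:t3 [compute-bound]
step 5: L[5]=7 C[4]=5 → dur=7, Σ=43 | A=compute:t4 B=load:t5 [load-bound]
step 6: L[6]=4 C[5]=4 → dur=4, Σ=47 | A=load:t6 B=compute:t5 [tied]
step 7: C[6]=4 → dur=4, Σ=51 | A=compute:t6 B=idle [compute-only]

step 5: A=compute:t4 B=load:t5 [load-bound]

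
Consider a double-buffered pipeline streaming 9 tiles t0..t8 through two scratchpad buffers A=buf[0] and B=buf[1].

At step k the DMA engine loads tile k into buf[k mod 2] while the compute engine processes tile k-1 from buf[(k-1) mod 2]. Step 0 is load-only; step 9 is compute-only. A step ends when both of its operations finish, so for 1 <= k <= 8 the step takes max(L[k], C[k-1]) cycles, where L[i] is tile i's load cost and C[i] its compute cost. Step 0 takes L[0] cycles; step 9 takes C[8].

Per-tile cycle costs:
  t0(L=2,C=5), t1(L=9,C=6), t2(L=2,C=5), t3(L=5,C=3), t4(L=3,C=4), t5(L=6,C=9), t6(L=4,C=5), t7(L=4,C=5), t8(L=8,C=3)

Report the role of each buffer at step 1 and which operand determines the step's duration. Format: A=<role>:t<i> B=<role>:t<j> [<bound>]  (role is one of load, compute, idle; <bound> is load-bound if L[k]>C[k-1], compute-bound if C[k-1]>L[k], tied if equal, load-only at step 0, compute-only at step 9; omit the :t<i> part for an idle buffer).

step 1: A=compute:t0 B=load:t1 [load-bound]

step 0: L[0]=2 → dur=2, Σ=2 | A=load:t0 B=idle [load-only]
step 1: L[1]=9 C[0]=5 → dur=9, Σ=11 | A=compute:t0 B=load:t1 [load-bound]
step 2: L[2]=2 C[1]=6 → dur=6, Σ=17 | A=load:t2 B=compute:t1 [compute-bound]
step 3: L[3]=5 C[2]=5 → dur=5, Σ=22 | A=compute:t2 B=load:t3 [tied]
step 4: L[4]=3 C[3]=3 → dur=3, Σ=25 | A=load:t4 B=compute:t3 [tied]
step 5: L[5]=6 C[4]=4 → dur=6, Σ=31 | A=compute:t4 B=load:t5 [load-bound]
step 6: L[6]=4 C[5]=9 → dur=9, Σ=40 | A=load:t6 B=compute:t5 [compute-bound]
step 7: L[7]=4 C[6]=5 → dur=5, Σ=45 | A=compute:t6 B=load:t7 [compute-bound]
step 8: L[8]=8 C[7]=5 → dur=8, Σ=53 | A=load:t8 B=compute:t7 [load-bound]
step 9: C[8]=3 → dur=3, Σ=56 | A=compute:t8 B=idle [compute-only]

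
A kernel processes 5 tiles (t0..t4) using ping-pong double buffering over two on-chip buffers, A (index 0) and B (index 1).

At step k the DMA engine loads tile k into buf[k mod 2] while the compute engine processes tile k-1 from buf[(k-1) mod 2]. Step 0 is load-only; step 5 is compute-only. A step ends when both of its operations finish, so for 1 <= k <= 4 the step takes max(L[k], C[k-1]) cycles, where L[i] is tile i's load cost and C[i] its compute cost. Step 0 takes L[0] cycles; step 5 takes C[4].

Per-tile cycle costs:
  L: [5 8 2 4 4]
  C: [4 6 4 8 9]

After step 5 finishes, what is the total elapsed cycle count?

  0. 5=5c; end=5; A:t0 B:-
  1. max(8,4)=8c; end=13; A:t0 B:t1
  2. max(2,6)=6c; end=19; A:t2 B:t1
  3. max(4,4)=4c; end=23; A:t2 B:t3
  4. max(4,8)=8c; end=31; A:t4 B:t3
  5. 9=9c; end=40; A:t4 B:t3

end_cycle[5] = 40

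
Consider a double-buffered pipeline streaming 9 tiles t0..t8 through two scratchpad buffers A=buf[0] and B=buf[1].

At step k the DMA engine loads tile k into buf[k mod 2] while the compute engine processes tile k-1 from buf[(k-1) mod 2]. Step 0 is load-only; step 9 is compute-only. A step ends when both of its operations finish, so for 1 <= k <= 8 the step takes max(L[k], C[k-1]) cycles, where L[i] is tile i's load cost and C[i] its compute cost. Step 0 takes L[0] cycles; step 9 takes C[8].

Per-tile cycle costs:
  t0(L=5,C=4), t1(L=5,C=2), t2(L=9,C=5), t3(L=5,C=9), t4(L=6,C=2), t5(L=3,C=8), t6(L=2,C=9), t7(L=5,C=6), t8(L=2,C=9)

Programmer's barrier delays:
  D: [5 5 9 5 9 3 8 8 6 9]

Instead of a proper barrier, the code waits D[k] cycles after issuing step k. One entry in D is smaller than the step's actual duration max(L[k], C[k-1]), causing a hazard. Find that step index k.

hazard at step 7

k=0 barrier L[0]=5→5c, D[0]=5 ok
k=1 barrier max(L[1]=5,C[0]=4)→5c, D[1]=5 ok
k=2 barrier max(L[2]=9,C[1]=2)→9c, D[2]=9 ok
k=3 barrier max(L[3]=5,C[2]=5)→5c, D[3]=5 ok
k=4 barrier max(L[4]=6,C[3]=9)→9c, D[4]=9 ok
k=5 barrier max(L[5]=3,C[4]=2)→3c, D[5]=3 ok
k=6 barrier max(L[6]=2,C[5]=8)→8c, D[6]=8 ok
k=7 barrier max(L[7]=5,C[6]=9)→9c, D[7]=8 SHORT
k=8 barrier max(L[8]=2,C[7]=6)→6c, D[8]=6 ok
k=9 barrier C[8]=9→9c, D[9]=9 ok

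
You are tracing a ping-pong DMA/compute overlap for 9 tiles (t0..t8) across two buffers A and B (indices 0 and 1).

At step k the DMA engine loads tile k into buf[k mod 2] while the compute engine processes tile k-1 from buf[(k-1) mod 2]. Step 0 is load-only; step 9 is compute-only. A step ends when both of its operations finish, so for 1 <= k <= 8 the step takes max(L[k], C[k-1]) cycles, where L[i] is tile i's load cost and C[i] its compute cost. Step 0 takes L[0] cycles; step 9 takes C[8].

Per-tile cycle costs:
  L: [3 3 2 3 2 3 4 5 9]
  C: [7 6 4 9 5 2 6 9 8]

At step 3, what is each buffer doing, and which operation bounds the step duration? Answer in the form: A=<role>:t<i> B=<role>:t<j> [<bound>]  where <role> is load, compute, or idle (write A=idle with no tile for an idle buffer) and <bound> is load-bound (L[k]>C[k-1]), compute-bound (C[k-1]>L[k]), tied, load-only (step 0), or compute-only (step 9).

  0. 3=3c; end=3; A:t0 B:-
  1. max(3,7)=7c; end=10; A:t0 B:t1
  2. max(2,6)=6c; end=16; A:t2 B:t1
  3. max(3,4)=4c; end=20; A:t2 B:t3
  4. max(2,9)=9c; end=29; A:t4 B:t3
  5. max(3,5)=5c; end=34; A:t4 B:t5
  6. max(4,2)=4c; end=38; A:t6 B:t5
  7. max(5,6)=6c; end=44; A:t6 B:t7
  8. max(9,9)=9c; end=53; A:t8 B:t7
  9. 8=8c; end=61; A:t8 B:t7

step 3: A=compute:t2 B=load:t3 [compute-bound]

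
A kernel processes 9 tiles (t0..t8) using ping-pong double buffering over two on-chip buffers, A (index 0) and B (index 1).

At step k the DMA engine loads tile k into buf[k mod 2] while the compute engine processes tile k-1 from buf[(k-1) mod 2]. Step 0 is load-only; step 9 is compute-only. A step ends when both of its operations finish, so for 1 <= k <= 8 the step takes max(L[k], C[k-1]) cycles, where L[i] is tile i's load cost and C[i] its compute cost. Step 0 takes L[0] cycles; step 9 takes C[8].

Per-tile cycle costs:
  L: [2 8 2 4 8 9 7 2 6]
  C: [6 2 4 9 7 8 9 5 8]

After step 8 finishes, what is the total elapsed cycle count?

end_cycle[8] = 57

[0] DMA t0→A (2c) ∥ CU idle ⇒ 2c, clock 2
[1] DMA t1→B (8c) ∥ CU A:t0 (6c) ⇒ 8c, clock 10
[2] DMA t2→A (2c) ∥ CU B:t1 (2c) ⇒ 2c, clock 12
[3] DMA t3→B (4c) ∥ CU A:t2 (4c) ⇒ 4c, clock 16
[4] DMA t4→A (8c) ∥ CU B:t3 (9c) ⇒ 9c, clock 25
[5] DMA t5→B (9c) ∥ CU A:t4 (7c) ⇒ 9c, clock 34
[6] DMA t6→A (7c) ∥ CU B:t5 (8c) ⇒ 8c, clock 42
[7] DMA t7→B (2c) ∥ CU A:t6 (9c) ⇒ 9c, clock 51
[8] DMA t8→A (6c) ∥ CU B:t7 (5c) ⇒ 6c, clock 57
[9] DMA idle ∥ CU A:t8 (8c) ⇒ 8c, clock 65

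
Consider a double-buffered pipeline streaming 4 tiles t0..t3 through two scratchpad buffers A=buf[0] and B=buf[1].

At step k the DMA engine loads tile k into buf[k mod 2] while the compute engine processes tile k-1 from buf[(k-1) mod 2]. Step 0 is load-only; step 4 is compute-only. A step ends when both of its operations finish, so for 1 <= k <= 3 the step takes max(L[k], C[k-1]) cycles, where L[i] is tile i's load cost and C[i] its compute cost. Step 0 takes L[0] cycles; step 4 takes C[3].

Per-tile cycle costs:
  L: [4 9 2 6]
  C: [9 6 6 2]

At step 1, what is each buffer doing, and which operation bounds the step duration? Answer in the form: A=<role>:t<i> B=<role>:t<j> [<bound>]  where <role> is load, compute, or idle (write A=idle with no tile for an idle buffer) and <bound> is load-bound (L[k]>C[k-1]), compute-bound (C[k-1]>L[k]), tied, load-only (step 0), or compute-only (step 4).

step 1: A=compute:t0 B=load:t1 [tied]

[0] DMA t0→A (4c) ∥ CU idle ⇒ 4c, clock 4
[1] DMA t1→B (9c) ∥ CU A:t0 (9c) ⇒ 9c, clock 13
[2] DMA t2→A (2c) ∥ CU B:t1 (6c) ⇒ 6c, clock 19
[3] DMA t3→B (6c) ∥ CU A:t2 (6c) ⇒ 6c, clock 25
[4] DMA idle ∥ CU B:t3 (2c) ⇒ 2c, clock 27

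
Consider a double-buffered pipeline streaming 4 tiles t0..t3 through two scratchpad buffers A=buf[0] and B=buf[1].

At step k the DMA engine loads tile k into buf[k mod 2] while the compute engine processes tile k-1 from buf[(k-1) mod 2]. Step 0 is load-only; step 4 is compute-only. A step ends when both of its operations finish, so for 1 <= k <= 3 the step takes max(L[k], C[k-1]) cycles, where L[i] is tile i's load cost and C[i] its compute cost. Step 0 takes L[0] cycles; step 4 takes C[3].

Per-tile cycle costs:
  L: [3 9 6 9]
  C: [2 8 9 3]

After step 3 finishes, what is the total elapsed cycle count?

end_cycle[3] = 29

step 0: L[0]=3 → dur=3, Σ=3 | A=load:t0 B=idle [load-only]
step 1: L[1]=9 C[0]=2 → dur=9, Σ=12 | A=compute:t0 B=load:t1 [load-bound]
step 2: L[2]=6 C[1]=8 → dur=8, Σ=20 | A=load:t2 B=compute:t1 [compute-bound]
step 3: L[3]=9 C[2]=9 → dur=9, Σ=29 | A=compute:t2 B=load:t3 [tied]
step 4: C[3]=3 → dur=3, Σ=32 | A=idle B=compute:t3 [compute-only]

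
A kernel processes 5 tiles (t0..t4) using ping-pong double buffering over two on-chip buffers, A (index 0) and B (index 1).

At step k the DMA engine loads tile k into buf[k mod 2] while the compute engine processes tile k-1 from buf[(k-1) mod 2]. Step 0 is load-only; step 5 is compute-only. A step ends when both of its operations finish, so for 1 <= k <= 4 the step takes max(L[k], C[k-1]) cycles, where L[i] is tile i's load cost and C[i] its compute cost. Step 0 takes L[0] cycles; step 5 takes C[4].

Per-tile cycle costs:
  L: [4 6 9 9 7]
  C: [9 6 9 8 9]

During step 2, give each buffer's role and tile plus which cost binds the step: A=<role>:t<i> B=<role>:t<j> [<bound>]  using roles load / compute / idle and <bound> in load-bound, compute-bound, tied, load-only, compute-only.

step 2: A=load:t2 B=compute:t1 [load-bound]

  0. 4=4c; end=4; A:t0 B:-
  1. max(6,9)=9c; end=13; A:t0 B:t1
  2. max(9,6)=9c; end=22; A:t2 B:t1
  3. max(9,9)=9c; end=31; A:t2 B:t3
  4. max(7,8)=8c; end=39; A:t4 B:t3
  5. 9=9c; end=48; A:t4 B:t3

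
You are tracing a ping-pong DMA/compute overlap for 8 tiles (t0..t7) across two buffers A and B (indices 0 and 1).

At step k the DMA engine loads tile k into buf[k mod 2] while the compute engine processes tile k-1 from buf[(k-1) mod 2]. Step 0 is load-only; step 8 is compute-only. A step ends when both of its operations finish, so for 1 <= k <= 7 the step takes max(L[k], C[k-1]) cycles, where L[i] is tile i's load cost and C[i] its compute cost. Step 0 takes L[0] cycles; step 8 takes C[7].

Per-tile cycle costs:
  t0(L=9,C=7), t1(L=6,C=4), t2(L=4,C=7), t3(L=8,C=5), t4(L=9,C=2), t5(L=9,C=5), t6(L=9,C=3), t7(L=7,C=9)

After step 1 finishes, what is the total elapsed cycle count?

end_cycle[1] = 16

[0] DMA t0→A (9c) ∥ CU idle ⇒ 9c, clock 9
[1] DMA t1→B (6c) ∥ CU A:t0 (7c) ⇒ 7c, clock 16
[2] DMA t2→A (4c) ∥ CU B:t1 (4c) ⇒ 4c, clock 20
[3] DMA t3→B (8c) ∥ CU A:t2 (7c) ⇒ 8c, clock 28
[4] DMA t4→A (9c) ∥ CU B:t3 (5c) ⇒ 9c, clock 37
[5] DMA t5→B (9c) ∥ CU A:t4 (2c) ⇒ 9c, clock 46
[6] DMA t6→A (9c) ∥ CU B:t5 (5c) ⇒ 9c, clock 55
[7] DMA t7→B (7c) ∥ CU A:t6 (3c) ⇒ 7c, clock 62
[8] DMA idle ∥ CU B:t7 (9c) ⇒ 9c, clock 71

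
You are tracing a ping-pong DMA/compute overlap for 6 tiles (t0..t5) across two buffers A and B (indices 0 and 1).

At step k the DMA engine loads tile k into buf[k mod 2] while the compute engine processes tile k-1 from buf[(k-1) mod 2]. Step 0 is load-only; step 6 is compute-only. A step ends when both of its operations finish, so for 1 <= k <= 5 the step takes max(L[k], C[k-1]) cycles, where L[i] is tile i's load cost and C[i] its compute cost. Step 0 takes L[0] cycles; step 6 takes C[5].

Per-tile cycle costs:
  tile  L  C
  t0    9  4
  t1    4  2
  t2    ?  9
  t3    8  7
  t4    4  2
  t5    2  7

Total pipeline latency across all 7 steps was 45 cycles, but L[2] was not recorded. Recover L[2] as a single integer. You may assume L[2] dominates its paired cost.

L[2] = 7

step 0: dur = L[0]=9 = 9
step 1: dur = max(L[1]=4, C[0]=4) = 4
step 2: dur = max(L[2]=?, C[1]=2) = L[2]  (unknown; binding)
step 3: dur = max(L[3]=8, C[2]=9) = 9
step 4: dur = max(L[4]=4, C[3]=7) = 7
step 5: dur = max(L[5]=2, C[4]=2) = 2
step 6: dur = C[5]=7 = 7
sum of known step durations = 38
dur[2] = total - known = 45 - 38 = 7
L[2] is the binding max in step 2, so L[2] = dur[2] = 7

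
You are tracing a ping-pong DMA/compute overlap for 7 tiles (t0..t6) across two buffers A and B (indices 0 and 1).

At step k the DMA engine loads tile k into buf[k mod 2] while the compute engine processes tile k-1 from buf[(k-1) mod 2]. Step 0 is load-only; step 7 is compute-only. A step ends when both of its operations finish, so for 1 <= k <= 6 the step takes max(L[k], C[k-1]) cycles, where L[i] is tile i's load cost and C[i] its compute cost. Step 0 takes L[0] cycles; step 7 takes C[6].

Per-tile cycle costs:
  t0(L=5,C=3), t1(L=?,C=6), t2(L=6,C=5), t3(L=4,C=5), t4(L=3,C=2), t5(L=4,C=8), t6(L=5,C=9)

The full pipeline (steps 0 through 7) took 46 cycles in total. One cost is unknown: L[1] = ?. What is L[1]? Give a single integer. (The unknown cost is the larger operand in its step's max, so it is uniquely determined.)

step 0 | dur = L[0]=5 = 5
step 1 | dur = max(L[1]=?, C[0]=3) = L[1]  (unknown; binding)
step 2 | dur = max(L[2]=6, C[1]=6) = 6
step 3 | dur = max(L[3]=4, C[2]=5) = 5
step 4 | dur = max(L[4]=3, C[3]=5) = 5
step 5 | dur = max(L[5]=4, C[4]=2) = 4
step 6 | dur = max(L[6]=5, C[5]=8) = 8
step 7 | dur = C[6]=9 = 9
sum of known step durations = 42
dur[1] = total - known = 46 - 42 = 4
L[1] is the binding max in step 1, so L[1] = dur[1] = 4

L[1] = 4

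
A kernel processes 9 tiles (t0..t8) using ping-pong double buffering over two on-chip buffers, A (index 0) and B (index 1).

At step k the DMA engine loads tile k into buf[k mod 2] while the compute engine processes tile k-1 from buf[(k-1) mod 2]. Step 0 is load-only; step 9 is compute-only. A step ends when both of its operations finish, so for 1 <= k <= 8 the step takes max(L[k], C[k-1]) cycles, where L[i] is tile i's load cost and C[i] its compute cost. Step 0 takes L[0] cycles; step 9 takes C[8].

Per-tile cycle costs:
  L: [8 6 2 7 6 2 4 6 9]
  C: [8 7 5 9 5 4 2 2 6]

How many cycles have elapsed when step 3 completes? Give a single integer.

[0] DMA t0→A (8c) ∥ CU idle ⇒ 8c, clock 8
[1] DMA t1→B (6c) ∥ CU A:t0 (8c) ⇒ 8c, clock 16
[2] DMA t2→A (2c) ∥ CU B:t1 (7c) ⇒ 7c, clock 23
[3] DMA t3→B (7c) ∥ CU A:t2 (5c) ⇒ 7c, clock 30
[4] DMA t4→A (6c) ∥ CU B:t3 (9c) ⇒ 9c, clock 39
[5] DMA t5→B (2c) ∥ CU A:t4 (5c) ⇒ 5c, clock 44
[6] DMA t6→A (4c) ∥ CU B:t5 (4c) ⇒ 4c, clock 48
[7] DMA t7→B (6c) ∥ CU A:t6 (2c) ⇒ 6c, clock 54
[8] DMA t8→A (9c) ∥ CU B:t7 (2c) ⇒ 9c, clock 63
[9] DMA idle ∥ CU A:t8 (6c) ⇒ 6c, clock 69

end_cycle[3] = 30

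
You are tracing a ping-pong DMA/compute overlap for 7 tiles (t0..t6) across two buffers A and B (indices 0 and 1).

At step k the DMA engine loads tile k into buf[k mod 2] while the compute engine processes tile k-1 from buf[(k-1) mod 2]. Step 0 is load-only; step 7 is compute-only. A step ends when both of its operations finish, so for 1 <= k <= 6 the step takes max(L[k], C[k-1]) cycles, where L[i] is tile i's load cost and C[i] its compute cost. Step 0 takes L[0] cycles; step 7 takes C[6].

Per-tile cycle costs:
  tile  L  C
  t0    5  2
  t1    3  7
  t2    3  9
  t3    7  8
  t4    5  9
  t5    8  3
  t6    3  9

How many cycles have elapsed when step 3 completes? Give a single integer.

end_cycle[3] = 24

k=0 load=t0/5c comp=- wait=5 total=5
k=1 load=t1/3c comp=t0/2c wait=3 total=8
k=2 load=t2/3c comp=t1/7c wait=7 total=15
k=3 load=t3/7c comp=t2/9c wait=9 total=24
k=4 load=t4/5c comp=t3/8c wait=8 total=32
k=5 load=t5/8c comp=t4/9c wait=9 total=41
k=6 load=t6/3c comp=t5/3c wait=3 total=44
k=7 load=- comp=t6/9c wait=9 total=53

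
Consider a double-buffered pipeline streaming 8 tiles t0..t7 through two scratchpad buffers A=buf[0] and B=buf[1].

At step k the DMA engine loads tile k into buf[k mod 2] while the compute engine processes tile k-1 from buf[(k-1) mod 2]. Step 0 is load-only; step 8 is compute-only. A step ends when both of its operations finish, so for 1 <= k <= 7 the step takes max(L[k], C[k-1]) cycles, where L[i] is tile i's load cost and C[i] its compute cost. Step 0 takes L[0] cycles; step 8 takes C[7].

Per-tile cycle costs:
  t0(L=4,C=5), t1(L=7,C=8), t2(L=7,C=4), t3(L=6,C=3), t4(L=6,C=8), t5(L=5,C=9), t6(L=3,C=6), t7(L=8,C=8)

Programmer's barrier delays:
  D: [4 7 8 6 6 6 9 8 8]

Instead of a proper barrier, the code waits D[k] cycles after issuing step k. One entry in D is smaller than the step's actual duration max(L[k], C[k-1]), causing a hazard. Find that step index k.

hazard at step 5

[0] required=L[0]=4=4 vs D=4 ok
[1] required=max(L[1]=7,C[0]=5)=7 vs D=7 ok
[2] required=max(L[2]=7,C[1]=8)=8 vs D=8 ok
[3] required=max(L[3]=6,C[2]=4)=6 vs D=6 ok
[4] required=max(L[4]=6,C[3]=3)=6 vs D=6 ok
[5] required=max(L[5]=5,C[4]=8)=8 vs D=6 SHORT
[6] required=max(L[6]=3,C[5]=9)=9 vs D=9 ok
[7] required=max(L[7]=8,C[6]=6)=8 vs D=8 ok
[8] required=C[7]=8=8 vs D=8 ok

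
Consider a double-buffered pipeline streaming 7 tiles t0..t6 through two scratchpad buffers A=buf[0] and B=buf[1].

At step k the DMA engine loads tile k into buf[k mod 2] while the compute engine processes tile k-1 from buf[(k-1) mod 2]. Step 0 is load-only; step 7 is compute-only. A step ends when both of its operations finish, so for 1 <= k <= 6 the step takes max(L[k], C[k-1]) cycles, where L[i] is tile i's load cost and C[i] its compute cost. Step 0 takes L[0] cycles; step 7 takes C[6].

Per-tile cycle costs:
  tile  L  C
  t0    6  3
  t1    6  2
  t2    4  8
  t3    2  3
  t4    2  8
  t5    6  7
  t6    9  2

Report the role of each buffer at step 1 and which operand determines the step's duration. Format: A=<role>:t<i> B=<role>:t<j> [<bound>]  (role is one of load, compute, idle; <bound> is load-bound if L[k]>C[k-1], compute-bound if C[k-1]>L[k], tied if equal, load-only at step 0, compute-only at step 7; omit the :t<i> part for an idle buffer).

[0] DMA t0→A (6c) ∥ CU idle ⇒ 6c, clock 6
[1] DMA t1→B (6c) ∥ CU A:t0 (3c) ⇒ 6c, clock 12
[2] DMA t2→A (4c) ∥ CU B:t1 (2c) ⇒ 4c, clock 16
[3] DMA t3→B (2c) ∥ CU A:t2 (8c) ⇒ 8c, clock 24
[4] DMA t4→A (2c) ∥ CU B:t3 (3c) ⇒ 3c, clock 27
[5] DMA t5→B (6c) ∥ CU A:t4 (8c) ⇒ 8c, clock 35
[6] DMA t6→A (9c) ∥ CU B:t5 (7c) ⇒ 9c, clock 44
[7] DMA idle ∥ CU A:t6 (2c) ⇒ 2c, clock 46

step 1: A=compute:t0 B=load:t1 [load-bound]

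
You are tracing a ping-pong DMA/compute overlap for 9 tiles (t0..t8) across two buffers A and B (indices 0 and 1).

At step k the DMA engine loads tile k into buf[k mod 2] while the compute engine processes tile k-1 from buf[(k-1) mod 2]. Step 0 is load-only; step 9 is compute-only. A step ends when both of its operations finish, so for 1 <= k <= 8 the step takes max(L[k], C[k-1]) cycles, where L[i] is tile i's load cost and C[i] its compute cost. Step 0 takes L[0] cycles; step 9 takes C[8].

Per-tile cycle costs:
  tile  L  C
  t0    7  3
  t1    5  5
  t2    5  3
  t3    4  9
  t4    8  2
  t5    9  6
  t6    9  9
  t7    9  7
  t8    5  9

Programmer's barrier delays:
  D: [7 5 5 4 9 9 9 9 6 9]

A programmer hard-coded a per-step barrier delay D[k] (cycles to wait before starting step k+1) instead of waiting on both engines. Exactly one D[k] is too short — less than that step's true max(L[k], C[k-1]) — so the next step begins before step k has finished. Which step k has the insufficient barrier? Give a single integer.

k=0 barrier L[0]=7→7c, D[0]=7 ok
k=1 barrier max(L[1]=5,C[0]=3)→5c, D[1]=5 ok
k=2 barrier max(L[2]=5,C[1]=5)→5c, D[2]=5 ok
k=3 barrier max(L[3]=4,C[2]=3)→4c, D[3]=4 ok
k=4 barrier max(L[4]=8,C[3]=9)→9c, D[4]=9 ok
k=5 barrier max(L[5]=9,C[4]=2)→9c, D[5]=9 ok
k=6 barrier max(L[6]=9,C[5]=6)→9c, D[6]=9 ok
k=7 barrier max(L[7]=9,C[6]=9)→9c, D[7]=9 ok
k=8 barrier max(L[8]=5,C[7]=7)→7c, D[8]=6 SHORT
k=9 barrier C[8]=9→9c, D[9]=9 ok

hazard at step 8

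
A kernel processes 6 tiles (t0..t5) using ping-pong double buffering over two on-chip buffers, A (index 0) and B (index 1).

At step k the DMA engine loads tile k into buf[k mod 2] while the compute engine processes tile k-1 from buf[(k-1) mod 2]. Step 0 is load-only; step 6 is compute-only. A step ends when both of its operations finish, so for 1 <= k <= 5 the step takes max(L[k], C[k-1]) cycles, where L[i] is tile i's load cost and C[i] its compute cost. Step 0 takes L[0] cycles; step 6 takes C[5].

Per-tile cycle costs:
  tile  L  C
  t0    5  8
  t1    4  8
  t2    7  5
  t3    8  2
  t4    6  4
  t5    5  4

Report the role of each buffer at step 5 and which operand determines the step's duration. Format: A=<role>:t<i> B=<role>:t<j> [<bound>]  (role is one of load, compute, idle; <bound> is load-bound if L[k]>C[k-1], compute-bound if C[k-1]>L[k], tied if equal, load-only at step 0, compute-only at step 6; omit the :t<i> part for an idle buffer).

k=0 load=t0/5c comp=- wait=5 total=5
k=1 load=t1/4c comp=t0/8c wait=8 total=13
k=2 load=t2/7c comp=t1/8c wait=8 total=21
k=3 load=t3/8c comp=t2/5c wait=8 total=29
k=4 load=t4/6c comp=t3/2c wait=6 total=35
k=5 load=t5/5c comp=t4/4c wait=5 total=40
k=6 load=- comp=t5/4c wait=4 total=44

step 5: A=compute:t4 B=load:t5 [load-bound]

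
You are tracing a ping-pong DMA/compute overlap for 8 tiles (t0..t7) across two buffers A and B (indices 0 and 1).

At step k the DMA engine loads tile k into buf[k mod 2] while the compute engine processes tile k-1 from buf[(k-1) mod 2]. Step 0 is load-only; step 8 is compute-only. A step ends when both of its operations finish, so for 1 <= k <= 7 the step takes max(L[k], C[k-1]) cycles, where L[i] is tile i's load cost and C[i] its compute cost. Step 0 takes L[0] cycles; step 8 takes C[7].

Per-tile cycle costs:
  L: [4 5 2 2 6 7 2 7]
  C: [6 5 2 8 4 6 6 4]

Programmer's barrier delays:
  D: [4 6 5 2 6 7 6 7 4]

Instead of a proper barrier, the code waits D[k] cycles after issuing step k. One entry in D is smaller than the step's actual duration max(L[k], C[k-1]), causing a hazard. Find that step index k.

hazard at step 4

k=0 barrier L[0]=4→4c, D[0]=4 ok
k=1 barrier max(L[1]=5,C[0]=6)→6c, D[1]=6 ok
k=2 barrier max(L[2]=2,C[1]=5)→5c, D[2]=5 ok
k=3 barrier max(L[3]=2,C[2]=2)→2c, D[3]=2 ok
k=4 barrier max(L[4]=6,C[3]=8)→8c, D[4]=6 SHORT
k=5 barrier max(L[5]=7,C[4]=4)→7c, D[5]=7 ok
k=6 barrier max(L[6]=2,C[5]=6)→6c, D[6]=6 ok
k=7 barrier max(L[7]=7,C[6]=6)→7c, D[7]=7 ok
k=8 barrier C[7]=4→4c, D[8]=4 ok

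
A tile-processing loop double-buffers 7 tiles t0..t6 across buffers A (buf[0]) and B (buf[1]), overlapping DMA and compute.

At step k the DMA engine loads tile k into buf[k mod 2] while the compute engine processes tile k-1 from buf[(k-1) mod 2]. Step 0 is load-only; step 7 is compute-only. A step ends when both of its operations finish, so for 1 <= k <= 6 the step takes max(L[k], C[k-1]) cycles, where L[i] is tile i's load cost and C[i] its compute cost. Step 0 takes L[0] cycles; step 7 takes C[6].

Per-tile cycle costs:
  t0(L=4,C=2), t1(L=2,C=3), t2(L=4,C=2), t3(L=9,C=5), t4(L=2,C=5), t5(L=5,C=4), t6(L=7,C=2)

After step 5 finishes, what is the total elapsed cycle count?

end_cycle[5] = 29

k=0 load=t0/4c comp=- wait=4 total=4
k=1 load=t1/2c comp=t0/2c wait=2 total=6
k=2 load=t2/4c comp=t1/3c wait=4 total=10
k=3 load=t3/9c comp=t2/2c wait=9 total=19
k=4 load=t4/2c comp=t3/5c wait=5 total=24
k=5 load=t5/5c comp=t4/5c wait=5 total=29
k=6 load=t6/7c comp=t5/4c wait=7 total=36
k=7 load=- comp=t6/2c wait=2 total=38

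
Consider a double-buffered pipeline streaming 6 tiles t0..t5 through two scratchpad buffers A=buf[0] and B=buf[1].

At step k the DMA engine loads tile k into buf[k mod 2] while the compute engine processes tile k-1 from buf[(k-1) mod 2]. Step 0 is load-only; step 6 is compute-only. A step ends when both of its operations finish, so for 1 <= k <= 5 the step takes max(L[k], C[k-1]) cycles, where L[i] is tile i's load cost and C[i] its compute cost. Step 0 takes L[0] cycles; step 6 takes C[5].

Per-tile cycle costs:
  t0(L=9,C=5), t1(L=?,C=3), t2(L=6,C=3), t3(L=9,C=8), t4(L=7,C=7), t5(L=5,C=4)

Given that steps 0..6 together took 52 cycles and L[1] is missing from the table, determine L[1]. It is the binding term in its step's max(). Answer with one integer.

step 0 → dur = L[0]=9 = 9
step 1 → dur = max(L[1]=?, C[0]=5) = L[1]  (unknown; binding)
step 2 → dur = max(L[2]=6, C[1]=3) = 6
step 3 → dur = max(L[3]=9, C[2]=3) = 9
step 4 → dur = max(L[4]=7, C[3]=8) = 8
step 5 → dur = max(L[5]=5, C[4]=7) = 7
step 6 → dur = C[5]=4 = 4
sum of known step durations = 43
dur[1] = total - known = 52 - 43 = 9
L[1] is the binding max in step 1, so L[1] = dur[1] = 9

L[1] = 9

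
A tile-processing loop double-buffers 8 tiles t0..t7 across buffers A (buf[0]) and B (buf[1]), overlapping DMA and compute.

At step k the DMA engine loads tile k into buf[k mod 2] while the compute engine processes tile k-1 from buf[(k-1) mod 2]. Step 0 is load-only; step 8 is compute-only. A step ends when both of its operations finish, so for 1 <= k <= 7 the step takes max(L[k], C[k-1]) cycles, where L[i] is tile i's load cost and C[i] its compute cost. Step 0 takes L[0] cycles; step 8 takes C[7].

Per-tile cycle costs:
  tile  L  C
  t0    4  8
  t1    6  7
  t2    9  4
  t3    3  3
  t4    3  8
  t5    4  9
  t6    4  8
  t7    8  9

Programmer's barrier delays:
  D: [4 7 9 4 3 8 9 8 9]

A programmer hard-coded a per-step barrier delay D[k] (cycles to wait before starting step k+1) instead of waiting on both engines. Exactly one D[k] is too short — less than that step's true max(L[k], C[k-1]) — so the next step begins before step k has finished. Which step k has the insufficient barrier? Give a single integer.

hazard at step 1

step 0: need L[0]=4 = 4; D[0]=4 ok
step 1: need max(L[1]=6,C[0]=8) = 8; D[1]=7 SHORT
step 2: need max(L[2]=9,C[1]=7) = 9; D[2]=9 ok
step 3: need max(L[3]=3,C[2]=4) = 4; D[3]=4 ok
step 4: need max(L[4]=3,C[3]=3) = 3; D[4]=3 ok
step 5: need max(L[5]=4,C[4]=8) = 8; D[5]=8 ok
step 6: need max(L[6]=4,C[5]=9) = 9; D[6]=9 ok
step 7: need max(L[7]=8,C[6]=8) = 8; D[7]=8 ok
step 8: need C[7]=9 = 9; D[8]=9 ok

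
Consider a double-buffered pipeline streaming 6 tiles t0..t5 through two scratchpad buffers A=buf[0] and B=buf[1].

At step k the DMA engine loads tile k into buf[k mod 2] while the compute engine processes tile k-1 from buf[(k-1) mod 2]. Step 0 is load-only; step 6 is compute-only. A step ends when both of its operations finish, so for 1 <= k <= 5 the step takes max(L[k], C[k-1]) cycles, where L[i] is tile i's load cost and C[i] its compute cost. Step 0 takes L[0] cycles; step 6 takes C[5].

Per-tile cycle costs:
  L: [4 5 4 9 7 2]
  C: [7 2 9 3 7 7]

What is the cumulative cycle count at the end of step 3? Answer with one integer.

end_cycle[3] = 24

  0. 4=4c; end=4; A:t0 B:-
  1. max(5,7)=7c; end=11; A:t0 B:t1
  2. max(4,2)=4c; end=15; A:t2 B:t1
  3. max(9,9)=9c; end=24; A:t2 B:t3
  4. max(7,3)=7c; end=31; A:t4 B:t3
  5. max(2,7)=7c; end=38; A:t4 B:t5
  6. 7=7c; end=45; A:t4 B:t5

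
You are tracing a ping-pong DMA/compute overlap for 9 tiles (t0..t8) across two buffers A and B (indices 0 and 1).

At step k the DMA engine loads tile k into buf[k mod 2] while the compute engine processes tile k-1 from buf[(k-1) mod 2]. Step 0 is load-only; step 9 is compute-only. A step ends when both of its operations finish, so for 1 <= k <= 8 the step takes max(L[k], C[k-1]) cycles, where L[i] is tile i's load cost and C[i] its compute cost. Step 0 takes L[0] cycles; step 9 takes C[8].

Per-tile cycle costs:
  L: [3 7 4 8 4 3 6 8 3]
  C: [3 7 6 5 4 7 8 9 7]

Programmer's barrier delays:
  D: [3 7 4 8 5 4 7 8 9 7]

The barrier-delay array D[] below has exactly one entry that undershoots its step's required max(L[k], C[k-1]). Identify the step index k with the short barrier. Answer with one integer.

hazard at step 2

k=0 barrier L[0]=3→3c, D[0]=3 ok
k=1 barrier max(L[1]=7,C[0]=3)→7c, D[1]=7 ok
k=2 barrier max(L[2]=4,C[1]=7)→7c, D[2]=4 SHORT
k=3 barrier max(L[3]=8,C[2]=6)→8c, D[3]=8 ok
k=4 barrier max(L[4]=4,C[3]=5)→5c, D[4]=5 ok
k=5 barrier max(L[5]=3,C[4]=4)→4c, D[5]=4 ok
k=6 barrier max(L[6]=6,C[5]=7)→7c, D[6]=7 ok
k=7 barrier max(L[7]=8,C[6]=8)→8c, D[7]=8 ok
k=8 barrier max(L[8]=3,C[7]=9)→9c, D[8]=9 ok
k=9 barrier C[8]=7→7c, D[9]=7 ok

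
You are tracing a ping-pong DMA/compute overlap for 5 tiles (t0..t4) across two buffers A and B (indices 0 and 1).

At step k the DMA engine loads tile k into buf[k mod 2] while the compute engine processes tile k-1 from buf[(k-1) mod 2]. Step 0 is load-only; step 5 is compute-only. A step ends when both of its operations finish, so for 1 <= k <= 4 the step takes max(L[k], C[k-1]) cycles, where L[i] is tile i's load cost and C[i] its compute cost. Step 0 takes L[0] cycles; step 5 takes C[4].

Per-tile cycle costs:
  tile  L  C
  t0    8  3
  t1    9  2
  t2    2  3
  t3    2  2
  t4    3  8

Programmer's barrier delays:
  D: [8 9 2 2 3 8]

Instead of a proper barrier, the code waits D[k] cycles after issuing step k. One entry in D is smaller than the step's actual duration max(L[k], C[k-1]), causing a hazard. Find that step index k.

[0] required=L[0]=8=8 vs D=8 ok
[1] required=max(L[1]=9,C[0]=3)=9 vs D=9 ok
[2] required=max(L[2]=2,C[1]=2)=2 vs D=2 ok
[3] required=max(L[3]=2,C[2]=3)=3 vs D=2 SHORT
[4] required=max(L[4]=3,C[3]=2)=3 vs D=3 ok
[5] required=C[4]=8=8 vs D=8 ok

hazard at step 3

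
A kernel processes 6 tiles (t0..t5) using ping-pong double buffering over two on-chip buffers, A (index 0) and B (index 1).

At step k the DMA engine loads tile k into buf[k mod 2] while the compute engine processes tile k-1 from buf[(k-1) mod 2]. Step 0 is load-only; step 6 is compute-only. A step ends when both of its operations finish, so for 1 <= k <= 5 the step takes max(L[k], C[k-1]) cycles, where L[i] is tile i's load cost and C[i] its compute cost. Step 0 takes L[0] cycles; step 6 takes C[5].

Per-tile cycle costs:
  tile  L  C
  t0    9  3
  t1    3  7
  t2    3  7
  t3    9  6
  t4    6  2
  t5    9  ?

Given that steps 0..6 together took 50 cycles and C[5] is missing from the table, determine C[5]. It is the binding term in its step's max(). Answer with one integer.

C[5] = 7

step 0 = dur = L[0]=9 = 9
step 1 = dur = max(L[1]=3, C[0]=3) = 3
step 2 = dur = max(L[2]=3, C[1]=7) = 7
step 3 = dur = max(L[3]=9, C[2]=7) = 9
step 4 = dur = max(L[4]=6, C[3]=6) = 6
step 5 = dur = max(L[5]=9, C[4]=2) = 9
step 6 = dur = C[5]=? = C[5]  (unknown; binding)
sum of known step durations = 43
dur[6] = total - known = 50 - 43 = 7
C[5] is the binding max in step 6, so C[5] = dur[6] = 7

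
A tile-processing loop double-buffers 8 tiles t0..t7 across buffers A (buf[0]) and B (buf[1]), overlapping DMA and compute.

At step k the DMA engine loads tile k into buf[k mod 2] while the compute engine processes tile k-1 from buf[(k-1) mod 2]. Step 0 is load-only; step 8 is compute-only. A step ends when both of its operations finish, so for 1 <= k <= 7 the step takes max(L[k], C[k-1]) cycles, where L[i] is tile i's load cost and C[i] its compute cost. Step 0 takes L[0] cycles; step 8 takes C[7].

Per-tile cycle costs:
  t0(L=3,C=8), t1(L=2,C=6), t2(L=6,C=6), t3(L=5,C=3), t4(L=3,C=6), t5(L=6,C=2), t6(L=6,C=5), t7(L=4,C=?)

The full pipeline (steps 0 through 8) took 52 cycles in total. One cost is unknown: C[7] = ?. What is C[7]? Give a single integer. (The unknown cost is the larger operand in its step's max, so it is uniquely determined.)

step 0: dur = L[0]=3 = 3
step 1: dur = max(L[1]=2, C[0]=8) = 8
step 2: dur = max(L[2]=6, C[1]=6) = 6
step 3: dur = max(L[3]=5, C[2]=6) = 6
step 4: dur = max(L[4]=3, C[3]=3) = 3
step 5: dur = max(L[5]=6, C[4]=6) = 6
step 6: dur = max(L[6]=6, C[5]=2) = 6
step 7: dur = max(L[7]=4, C[6]=5) = 5
step 8: dur = C[7]=? = C[7]  (unknown; binding)
sum of known step durations = 43
dur[8] = total - known = 52 - 43 = 9
C[7] is the binding max in step 8, so C[7] = dur[8] = 9

C[7] = 9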